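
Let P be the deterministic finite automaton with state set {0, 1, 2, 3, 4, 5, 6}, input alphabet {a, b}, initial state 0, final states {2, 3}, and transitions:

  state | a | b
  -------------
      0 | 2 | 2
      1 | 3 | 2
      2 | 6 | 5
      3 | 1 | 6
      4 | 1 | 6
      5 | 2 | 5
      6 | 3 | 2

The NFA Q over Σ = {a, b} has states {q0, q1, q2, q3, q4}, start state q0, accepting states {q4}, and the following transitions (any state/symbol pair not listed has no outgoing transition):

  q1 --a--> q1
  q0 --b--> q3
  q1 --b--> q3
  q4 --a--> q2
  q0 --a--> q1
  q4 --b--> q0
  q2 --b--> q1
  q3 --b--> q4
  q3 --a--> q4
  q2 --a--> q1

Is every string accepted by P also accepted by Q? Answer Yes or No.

No

The string a is in L(P) but not in L(Q).
So L(P) ⊄ L(Q).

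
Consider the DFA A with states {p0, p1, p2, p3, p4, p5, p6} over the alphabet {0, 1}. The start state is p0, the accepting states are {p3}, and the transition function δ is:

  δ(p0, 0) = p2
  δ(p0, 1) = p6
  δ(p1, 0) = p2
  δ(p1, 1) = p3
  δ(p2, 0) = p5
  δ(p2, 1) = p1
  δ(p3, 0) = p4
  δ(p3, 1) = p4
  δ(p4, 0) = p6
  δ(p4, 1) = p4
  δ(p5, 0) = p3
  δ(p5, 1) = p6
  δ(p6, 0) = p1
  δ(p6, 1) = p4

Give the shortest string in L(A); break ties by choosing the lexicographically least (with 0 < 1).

000

A breadth-first search from p0 reaches an accepting state first via the path p0 → p2 → p5 → p3 on input 000.
No string of length < 3 is accepted (BFS exhausts all shorter strings without reaching an accepting state), and 000 is the lexicographically least accepting string of length 3.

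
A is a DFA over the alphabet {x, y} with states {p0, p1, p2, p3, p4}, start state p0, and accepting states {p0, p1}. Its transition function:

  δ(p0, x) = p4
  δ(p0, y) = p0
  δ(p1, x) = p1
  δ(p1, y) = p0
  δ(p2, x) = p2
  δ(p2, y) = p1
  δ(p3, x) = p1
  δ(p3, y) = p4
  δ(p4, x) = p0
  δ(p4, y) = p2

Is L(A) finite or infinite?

infinite

State p0 is reachable from the start and can reach an accepting state, and it lies on the cycle p0 → p0.
Traversing that cycle any number of times yields accepted strings of unbounded length, so the language is infinite.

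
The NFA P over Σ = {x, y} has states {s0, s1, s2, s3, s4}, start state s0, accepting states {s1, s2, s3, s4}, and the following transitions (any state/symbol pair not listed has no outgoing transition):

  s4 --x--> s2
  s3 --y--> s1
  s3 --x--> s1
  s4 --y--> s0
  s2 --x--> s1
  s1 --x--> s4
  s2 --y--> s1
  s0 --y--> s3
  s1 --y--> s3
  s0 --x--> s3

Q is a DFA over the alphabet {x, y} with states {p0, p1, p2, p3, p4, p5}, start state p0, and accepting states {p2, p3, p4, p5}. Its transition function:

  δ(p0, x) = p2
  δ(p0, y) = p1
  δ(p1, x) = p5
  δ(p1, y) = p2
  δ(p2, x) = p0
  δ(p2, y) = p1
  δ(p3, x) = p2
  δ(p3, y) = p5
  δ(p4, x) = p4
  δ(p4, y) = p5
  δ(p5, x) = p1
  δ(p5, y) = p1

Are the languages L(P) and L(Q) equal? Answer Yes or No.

No

The string y is accepted by P but rejected by Q.
So L(P) ≠ L(Q).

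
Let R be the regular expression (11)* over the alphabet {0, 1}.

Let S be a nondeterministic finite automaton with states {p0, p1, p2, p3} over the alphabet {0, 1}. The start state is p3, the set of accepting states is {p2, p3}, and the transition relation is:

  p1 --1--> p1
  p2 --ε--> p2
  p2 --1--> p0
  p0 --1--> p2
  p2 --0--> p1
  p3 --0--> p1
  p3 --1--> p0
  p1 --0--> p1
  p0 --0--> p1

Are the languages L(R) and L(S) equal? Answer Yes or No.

Converting the expression R to a DFA (subset construction, then merging equivalent states) gives the minimal DFA with states {r0, r1, r2}, start state r0, accepting states {r0} and transitions r0: 0→r1, 1→r2; r1: 0→r1, 1→r1; r2: 0→r1, 1→r0.
Exploring the product automaton R × S from the start pair (r0, p3), following both machines on each input symbol, reaches 4 state pairs: (r0, p3), (r1, p1), (r2, p0), (r0, p2).
R accepts in {r0} and S accepts in {p2, p3}. In every reachable pair the two components are either both accepting — (r0, p3), (r0, p2) — or both non-accepting, so no string is accepted by exactly one of the machines: L(R) \ L(S) and L(S) \ L(R) are both empty.
Hence every string is accepted by R iff it is accepted by S, and the two languages coincide.

Yes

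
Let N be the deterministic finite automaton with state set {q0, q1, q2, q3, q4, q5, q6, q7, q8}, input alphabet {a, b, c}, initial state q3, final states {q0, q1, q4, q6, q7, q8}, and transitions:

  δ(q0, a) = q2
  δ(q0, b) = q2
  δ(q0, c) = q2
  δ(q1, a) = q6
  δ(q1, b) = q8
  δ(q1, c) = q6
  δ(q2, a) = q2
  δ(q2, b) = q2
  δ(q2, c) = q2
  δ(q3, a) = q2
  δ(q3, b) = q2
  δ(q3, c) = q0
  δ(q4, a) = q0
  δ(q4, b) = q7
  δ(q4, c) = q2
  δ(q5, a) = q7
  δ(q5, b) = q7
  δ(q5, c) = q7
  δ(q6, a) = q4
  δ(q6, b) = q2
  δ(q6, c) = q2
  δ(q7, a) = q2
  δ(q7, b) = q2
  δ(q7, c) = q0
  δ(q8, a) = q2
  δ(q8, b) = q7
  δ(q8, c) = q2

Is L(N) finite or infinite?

finite

The useful states (reachable from q3 and able to reach an accepting state) are {q0, q3}.
Restricted to these states the transition graph has no cycle, so every accepting path has bounded length and L is finite.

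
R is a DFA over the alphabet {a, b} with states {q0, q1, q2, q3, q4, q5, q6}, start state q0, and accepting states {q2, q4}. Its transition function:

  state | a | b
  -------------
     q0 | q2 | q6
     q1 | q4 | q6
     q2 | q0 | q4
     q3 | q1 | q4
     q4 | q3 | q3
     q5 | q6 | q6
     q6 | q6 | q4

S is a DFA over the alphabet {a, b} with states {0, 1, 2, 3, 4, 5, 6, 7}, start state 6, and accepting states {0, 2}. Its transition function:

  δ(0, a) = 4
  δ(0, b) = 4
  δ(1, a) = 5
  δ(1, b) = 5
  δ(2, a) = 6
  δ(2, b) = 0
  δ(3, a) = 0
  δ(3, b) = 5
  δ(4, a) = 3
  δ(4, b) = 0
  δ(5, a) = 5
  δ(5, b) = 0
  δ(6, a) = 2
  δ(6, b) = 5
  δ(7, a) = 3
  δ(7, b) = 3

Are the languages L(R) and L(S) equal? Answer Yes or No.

Exploring the product automaton R × S from the start pair (q0, 6), following both machines on each input symbol, reaches 6 state pairs: (q0, 6), (q2, 2), (q6, 5), (q4, 0), (q3, 4), (q1, 3).
R accepts in {q2, q4} and S accepts in {0, 2}. In every reachable pair the two components are either both accepting — (q2, 2), (q4, 0) — or both non-accepting, so no string is accepted by exactly one of the machines: L(R) \ L(S) and L(S) \ L(R) are both empty.
Hence every string is accepted by R iff it is accepted by S, and the two languages coincide.

Yes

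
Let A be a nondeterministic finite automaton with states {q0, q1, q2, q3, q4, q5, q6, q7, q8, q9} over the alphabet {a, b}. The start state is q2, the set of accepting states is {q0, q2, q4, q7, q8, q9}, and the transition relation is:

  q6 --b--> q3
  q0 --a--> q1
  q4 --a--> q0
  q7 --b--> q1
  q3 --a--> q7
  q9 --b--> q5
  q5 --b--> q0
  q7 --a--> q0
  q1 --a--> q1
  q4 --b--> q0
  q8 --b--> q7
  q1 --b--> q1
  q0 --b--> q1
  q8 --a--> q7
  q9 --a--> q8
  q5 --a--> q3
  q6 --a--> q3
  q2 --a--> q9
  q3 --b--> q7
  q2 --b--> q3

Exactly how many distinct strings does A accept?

The useful subgraph on states {q0, q2, q3, q5, q7, q8, q9} is acyclic, so L(A) is finite; the longest accepting path visits 6 useful states, giving maximum string length 5.
Counting accepting paths from q2 by length: 1 of length 0, 1 of length 1, 3 of length 2, 5 of length 3, 4 of length 4, 2 of length 5. Total 16.

16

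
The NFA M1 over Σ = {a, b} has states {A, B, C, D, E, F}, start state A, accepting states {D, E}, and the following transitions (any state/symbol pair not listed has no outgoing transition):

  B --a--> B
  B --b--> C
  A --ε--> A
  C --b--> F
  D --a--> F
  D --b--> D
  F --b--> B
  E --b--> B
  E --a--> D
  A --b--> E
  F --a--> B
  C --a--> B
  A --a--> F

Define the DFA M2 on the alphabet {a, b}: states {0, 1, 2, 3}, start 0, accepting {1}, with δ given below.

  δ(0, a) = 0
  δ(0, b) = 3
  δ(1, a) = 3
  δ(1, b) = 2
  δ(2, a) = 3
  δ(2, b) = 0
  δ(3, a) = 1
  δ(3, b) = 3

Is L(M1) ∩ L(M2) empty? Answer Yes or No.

The string ba is accepted by both M1 and M2.
Hence L(M1) ∩ L(M2) ≠ ∅.

No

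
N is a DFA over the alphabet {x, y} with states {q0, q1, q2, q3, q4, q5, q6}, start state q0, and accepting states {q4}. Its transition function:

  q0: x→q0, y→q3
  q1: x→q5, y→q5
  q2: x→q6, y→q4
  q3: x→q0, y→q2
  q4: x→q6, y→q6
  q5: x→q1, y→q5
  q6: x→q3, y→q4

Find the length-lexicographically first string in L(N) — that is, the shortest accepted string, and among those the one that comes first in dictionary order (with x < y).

A breadth-first search from q0 reaches an accepting state first via the path q0 → q3 → q2 → q4 on input yyy.
No string of length < 3 is accepted (BFS exhausts all shorter strings without reaching an accepting state), and yyy is the lexicographically least accepting string of length 3.

yyy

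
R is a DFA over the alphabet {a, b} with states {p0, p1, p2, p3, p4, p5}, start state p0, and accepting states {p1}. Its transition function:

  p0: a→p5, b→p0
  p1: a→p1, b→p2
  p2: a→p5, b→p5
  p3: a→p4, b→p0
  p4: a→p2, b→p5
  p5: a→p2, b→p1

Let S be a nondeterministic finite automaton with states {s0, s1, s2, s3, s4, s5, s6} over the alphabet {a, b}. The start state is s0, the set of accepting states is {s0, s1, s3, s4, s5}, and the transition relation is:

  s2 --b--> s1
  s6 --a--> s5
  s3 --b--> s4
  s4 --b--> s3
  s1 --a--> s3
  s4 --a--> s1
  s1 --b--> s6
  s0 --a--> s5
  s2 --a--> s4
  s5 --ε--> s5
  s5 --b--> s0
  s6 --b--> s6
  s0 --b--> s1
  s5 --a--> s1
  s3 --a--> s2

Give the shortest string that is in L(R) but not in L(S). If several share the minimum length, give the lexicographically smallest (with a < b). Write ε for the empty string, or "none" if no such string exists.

The string aabb is accepted by R but not by S.
No shorter string lies in the difference, and aabb is the lexicographically first length-4 string in L(R) \ L(S).

aabb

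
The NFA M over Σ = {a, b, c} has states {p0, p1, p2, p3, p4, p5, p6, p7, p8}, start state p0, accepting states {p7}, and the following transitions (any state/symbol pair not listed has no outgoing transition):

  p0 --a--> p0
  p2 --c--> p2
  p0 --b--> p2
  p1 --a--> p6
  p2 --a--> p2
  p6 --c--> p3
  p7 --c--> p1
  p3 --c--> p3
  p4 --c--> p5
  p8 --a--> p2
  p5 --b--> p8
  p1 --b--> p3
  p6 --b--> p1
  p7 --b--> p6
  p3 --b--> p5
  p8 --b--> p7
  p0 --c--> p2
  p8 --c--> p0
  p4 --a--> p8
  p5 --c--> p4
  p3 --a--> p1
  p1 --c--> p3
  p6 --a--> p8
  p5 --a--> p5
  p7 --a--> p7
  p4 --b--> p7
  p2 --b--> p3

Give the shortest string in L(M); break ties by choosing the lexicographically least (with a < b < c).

A breadth-first search from p0 reaches an accepting state first via the path p0 → p2 → p3 → p5 → p8 → p7 on input bbbbb.
No string of length < 5 is accepted (BFS exhausts all shorter strings without reaching an accepting state), and bbbbb is the lexicographically least accepting string of length 5.

bbbbb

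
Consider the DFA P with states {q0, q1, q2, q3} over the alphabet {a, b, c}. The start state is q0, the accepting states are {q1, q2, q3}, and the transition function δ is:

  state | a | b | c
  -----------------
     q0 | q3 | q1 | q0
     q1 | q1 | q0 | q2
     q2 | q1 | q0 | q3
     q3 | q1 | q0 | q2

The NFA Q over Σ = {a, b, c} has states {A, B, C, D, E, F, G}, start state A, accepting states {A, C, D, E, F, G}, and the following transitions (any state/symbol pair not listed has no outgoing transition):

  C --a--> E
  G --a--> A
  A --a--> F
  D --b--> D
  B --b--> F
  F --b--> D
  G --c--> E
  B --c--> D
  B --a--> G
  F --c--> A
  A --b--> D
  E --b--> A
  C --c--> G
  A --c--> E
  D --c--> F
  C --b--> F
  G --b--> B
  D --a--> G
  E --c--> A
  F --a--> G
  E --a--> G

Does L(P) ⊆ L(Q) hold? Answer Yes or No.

Exploring the product automaton P × Q from the start pair (q0, A), following both machines on each input symbol, reaches 16 state pairs: (q0, A), (q3, F), (q1, D), (q0, E), (q1, G), (q0, D), (q2, A), (q2, F), (q3, G), (q1, A), (q0, B), (q2, E), (q0, F), (q1, F), (q3, E), (q3, A).
P accepts in {q1, q2, q3} and Q accepts in {A, C, D, E, F, G}. The reachable pairs whose P-component is accepting are (q3, F), (q1, D), (q1, G), (q2, A), (q2, F), (q3, G), (q1, A), (q2, E), (q1, F), (q3, E), (q3, A); in each of them the Q-component is accepting too, so the product for L(P) \ L(Q) (P-component accepting, Q-component rejecting) has no reachable accepting pair and the difference is empty.
Hence every string in L(P) is also in L(Q).

Yes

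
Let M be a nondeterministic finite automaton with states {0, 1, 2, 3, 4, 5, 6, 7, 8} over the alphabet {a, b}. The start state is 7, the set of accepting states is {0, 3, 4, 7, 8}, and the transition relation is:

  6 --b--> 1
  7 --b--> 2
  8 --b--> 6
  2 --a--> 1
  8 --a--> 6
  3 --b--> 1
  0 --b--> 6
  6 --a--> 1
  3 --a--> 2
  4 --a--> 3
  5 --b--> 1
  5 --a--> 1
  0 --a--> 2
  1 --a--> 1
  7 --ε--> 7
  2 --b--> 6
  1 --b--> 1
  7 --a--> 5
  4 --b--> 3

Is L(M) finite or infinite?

The useful states (reachable from 7 and able to reach an accepting state) are {7}.
Restricted to these states the transition graph has no cycle, so every accepting path has bounded length and L is finite.

finite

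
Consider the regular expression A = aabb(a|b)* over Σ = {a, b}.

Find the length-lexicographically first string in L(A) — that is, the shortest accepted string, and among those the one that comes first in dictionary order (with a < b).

aabb

By inspection of the expression, no string of length less than 4 matches, and aabb is the lexicographically first match of length 4.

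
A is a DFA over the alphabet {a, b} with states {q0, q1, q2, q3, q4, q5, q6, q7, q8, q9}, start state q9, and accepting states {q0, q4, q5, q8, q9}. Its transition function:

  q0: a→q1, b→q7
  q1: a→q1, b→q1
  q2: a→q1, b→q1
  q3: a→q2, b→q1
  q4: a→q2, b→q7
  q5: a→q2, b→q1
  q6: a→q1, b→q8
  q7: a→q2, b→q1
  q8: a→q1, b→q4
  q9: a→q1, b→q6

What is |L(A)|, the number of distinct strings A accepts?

3

The useful subgraph on states {q4, q6, q8, q9} is acyclic, so L(A) is finite; the longest accepting path visits 4 useful states, giving maximum string length 3.
Counting accepting paths from q9 by length: 1 of length 0, 1 of length 2, 1 of length 3. Total 3.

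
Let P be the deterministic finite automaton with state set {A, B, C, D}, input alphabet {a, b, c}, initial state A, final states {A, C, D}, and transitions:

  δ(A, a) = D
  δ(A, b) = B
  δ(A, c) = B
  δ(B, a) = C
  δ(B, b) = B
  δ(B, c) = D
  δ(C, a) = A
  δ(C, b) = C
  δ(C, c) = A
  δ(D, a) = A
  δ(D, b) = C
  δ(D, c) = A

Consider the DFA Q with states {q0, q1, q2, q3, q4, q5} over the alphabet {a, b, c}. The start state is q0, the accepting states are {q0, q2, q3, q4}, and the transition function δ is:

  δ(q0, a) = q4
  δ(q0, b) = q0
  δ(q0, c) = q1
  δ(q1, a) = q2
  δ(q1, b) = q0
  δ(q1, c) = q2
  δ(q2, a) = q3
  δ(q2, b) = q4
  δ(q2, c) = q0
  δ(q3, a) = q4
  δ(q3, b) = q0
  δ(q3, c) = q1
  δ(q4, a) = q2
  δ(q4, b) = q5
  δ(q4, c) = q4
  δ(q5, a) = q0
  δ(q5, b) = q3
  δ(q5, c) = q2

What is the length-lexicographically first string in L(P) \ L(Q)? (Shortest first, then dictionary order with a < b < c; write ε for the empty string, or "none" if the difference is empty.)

The string ab is accepted by P but not by Q.
No shorter string lies in the difference, and ab is the lexicographically first length-2 string in L(P) \ L(Q).

ab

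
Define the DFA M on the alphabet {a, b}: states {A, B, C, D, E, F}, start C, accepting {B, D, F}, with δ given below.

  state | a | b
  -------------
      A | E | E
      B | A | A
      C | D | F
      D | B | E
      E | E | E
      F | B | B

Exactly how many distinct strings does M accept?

The useful subgraph on states {B, C, D, F} is acyclic, so L(M) is finite; the longest accepting path visits 3 useful states, giving maximum string length 2.
Counting accepting paths from C by length: 2 of length 1, 3 of length 2. Total 5.

5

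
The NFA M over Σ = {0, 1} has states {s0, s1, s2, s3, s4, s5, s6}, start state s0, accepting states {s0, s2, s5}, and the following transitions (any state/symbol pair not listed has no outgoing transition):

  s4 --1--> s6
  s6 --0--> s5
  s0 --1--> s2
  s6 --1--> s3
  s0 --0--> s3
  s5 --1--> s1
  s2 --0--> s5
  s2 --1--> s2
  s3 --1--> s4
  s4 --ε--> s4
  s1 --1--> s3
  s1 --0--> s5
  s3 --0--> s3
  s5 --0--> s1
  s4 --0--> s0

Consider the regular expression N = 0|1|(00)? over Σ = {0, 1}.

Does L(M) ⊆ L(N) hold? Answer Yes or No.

The string 10 is in L(M) but not in L(N).
So L(M) ⊄ L(N).

No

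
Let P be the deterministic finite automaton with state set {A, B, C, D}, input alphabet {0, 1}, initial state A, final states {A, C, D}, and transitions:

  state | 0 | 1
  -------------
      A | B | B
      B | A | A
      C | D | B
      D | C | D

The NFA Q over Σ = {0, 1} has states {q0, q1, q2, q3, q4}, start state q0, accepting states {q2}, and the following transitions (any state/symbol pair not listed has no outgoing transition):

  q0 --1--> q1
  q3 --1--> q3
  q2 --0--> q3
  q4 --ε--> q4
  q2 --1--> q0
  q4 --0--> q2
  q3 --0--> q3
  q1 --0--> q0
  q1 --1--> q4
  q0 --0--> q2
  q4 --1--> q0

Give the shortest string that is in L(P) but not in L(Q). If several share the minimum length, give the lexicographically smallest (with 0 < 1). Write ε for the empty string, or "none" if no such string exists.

ε

The empty string ε is accepted by P but not by Q.
Since ε is the unique shortest string, it is the required witness.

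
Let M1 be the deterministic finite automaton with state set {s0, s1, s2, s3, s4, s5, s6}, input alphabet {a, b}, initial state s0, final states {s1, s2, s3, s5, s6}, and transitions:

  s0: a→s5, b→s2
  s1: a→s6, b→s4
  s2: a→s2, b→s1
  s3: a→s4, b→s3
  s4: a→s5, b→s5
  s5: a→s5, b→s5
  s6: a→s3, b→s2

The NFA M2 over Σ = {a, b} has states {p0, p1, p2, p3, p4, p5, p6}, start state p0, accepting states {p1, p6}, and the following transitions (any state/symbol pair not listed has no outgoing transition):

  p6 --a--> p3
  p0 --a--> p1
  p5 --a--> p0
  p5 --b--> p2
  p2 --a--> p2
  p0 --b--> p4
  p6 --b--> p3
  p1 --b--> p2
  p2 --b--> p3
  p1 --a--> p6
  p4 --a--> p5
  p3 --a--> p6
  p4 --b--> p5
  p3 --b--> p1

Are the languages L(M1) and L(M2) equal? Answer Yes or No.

The string b is accepted by M1 but rejected by M2.
So L(M1) ≠ L(M2).

No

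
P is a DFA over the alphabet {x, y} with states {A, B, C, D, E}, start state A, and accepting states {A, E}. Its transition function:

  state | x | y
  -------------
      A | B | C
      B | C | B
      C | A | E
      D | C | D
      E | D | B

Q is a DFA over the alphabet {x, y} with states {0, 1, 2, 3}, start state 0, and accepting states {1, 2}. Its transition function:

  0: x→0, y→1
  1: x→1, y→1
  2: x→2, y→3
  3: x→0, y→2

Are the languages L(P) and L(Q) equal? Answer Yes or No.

The empty string ε is accepted by P but rejected by Q.
So L(P) ≠ L(Q).

No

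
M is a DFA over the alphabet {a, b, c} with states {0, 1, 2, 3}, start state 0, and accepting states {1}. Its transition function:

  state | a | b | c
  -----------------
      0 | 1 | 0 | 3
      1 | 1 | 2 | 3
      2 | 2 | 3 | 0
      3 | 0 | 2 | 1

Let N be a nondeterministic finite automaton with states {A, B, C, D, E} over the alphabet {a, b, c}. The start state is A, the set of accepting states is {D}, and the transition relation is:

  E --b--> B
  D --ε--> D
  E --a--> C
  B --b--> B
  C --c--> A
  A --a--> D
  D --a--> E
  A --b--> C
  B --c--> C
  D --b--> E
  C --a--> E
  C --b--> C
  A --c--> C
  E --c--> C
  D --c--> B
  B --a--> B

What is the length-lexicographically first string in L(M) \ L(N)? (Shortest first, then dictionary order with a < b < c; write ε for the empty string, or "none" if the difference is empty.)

The string aa is accepted by M but not by N.
No shorter string lies in the difference, and aa is the lexicographically first length-2 string in L(M) \ L(N).

aa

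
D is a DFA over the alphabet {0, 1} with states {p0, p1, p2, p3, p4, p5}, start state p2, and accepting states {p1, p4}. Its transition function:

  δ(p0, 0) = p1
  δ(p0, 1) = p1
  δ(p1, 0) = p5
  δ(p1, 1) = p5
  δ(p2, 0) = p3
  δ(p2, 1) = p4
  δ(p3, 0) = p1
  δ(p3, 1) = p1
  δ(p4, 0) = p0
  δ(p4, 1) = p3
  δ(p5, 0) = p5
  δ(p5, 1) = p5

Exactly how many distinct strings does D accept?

The useful subgraph on states {p0, p1, p2, p3, p4} is acyclic, so L(D) is finite; the longest accepting path visits 4 useful states, giving maximum string length 3.
Counting accepting paths from p2 by length: 1 of length 1, 2 of length 2, 4 of length 3. Total 7.

7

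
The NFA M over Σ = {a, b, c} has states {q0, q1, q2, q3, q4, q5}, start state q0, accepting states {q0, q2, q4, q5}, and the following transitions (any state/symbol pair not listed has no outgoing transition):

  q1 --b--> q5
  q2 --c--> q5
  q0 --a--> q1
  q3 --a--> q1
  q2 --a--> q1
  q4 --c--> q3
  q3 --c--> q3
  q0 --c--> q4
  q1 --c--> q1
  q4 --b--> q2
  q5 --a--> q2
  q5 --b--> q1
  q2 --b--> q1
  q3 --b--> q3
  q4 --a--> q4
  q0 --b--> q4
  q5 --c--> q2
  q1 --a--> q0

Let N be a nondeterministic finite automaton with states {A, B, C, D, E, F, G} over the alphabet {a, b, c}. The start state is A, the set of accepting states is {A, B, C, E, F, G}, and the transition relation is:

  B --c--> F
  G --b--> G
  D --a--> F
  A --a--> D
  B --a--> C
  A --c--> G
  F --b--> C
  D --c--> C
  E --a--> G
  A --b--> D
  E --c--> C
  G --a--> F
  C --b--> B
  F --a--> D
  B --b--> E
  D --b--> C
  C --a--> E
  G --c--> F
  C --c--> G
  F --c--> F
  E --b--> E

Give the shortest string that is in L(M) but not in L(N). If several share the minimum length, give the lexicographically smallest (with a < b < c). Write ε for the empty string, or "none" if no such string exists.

The string b is accepted by M but not by N.
No shorter string lies in the difference, and b is the lexicographically first length-1 string in L(M) \ L(N).

b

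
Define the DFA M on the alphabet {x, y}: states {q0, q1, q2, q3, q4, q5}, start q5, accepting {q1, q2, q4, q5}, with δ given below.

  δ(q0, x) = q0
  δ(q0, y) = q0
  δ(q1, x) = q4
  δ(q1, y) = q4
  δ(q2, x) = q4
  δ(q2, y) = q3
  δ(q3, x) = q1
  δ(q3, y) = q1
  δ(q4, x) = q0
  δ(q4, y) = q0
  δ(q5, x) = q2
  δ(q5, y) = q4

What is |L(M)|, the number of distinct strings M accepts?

10

The useful subgraph on states {q1, q2, q3, q4, q5} is acyclic, so L(M) is finite; the longest accepting path visits 5 useful states, giving maximum string length 4.
Counting accepting paths from q5 by length: 1 of length 0, 2 of length 1, 1 of length 2, 2 of length 3, 4 of length 4. Total 10.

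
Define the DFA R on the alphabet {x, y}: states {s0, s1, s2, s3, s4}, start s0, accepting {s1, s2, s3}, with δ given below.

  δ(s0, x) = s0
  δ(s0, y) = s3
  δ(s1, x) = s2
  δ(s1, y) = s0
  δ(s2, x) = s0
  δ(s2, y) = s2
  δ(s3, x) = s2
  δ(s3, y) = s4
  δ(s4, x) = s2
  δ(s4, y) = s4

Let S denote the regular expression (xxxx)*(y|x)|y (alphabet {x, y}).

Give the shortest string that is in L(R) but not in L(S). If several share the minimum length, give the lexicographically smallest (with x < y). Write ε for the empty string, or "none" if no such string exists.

The string xy is accepted by R but not by S.
No shorter string lies in the difference, and xy is the lexicographically first length-2 string in L(R) \ L(S).

xy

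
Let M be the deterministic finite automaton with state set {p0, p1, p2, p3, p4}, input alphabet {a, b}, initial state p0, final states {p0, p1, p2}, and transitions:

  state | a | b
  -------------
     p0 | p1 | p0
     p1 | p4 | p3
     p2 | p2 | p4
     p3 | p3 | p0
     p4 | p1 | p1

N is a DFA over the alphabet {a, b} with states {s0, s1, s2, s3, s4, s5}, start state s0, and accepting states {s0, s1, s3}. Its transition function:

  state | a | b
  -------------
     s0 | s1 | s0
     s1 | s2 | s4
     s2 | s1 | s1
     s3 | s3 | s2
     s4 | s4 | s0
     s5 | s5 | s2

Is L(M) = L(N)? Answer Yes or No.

Exploring the product automaton M × N from the start pair (p0, s0), following both machines on each input symbol, reaches 4 state pairs: (p0, s0), (p1, s1), (p4, s2), (p3, s4).
M accepts in {p0, p1, p2} and N accepts in {s0, s1, s3}. In every reachable pair the two components are either both accepting — (p0, s0), (p1, s1) — or both non-accepting, so no string is accepted by exactly one of the machines: L(M) \ L(N) and L(N) \ L(M) are both empty.
Hence every string is accepted by M iff it is accepted by N, and the two languages coincide.

Yes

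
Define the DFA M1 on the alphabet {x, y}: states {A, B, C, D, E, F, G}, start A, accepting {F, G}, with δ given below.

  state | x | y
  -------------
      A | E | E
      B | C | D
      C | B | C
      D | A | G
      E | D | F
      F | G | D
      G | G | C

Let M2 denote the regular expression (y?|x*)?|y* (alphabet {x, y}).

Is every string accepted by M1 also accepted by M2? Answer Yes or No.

No

The string xy is in L(M1) but not in L(M2).
So L(M1) ⊄ L(M2).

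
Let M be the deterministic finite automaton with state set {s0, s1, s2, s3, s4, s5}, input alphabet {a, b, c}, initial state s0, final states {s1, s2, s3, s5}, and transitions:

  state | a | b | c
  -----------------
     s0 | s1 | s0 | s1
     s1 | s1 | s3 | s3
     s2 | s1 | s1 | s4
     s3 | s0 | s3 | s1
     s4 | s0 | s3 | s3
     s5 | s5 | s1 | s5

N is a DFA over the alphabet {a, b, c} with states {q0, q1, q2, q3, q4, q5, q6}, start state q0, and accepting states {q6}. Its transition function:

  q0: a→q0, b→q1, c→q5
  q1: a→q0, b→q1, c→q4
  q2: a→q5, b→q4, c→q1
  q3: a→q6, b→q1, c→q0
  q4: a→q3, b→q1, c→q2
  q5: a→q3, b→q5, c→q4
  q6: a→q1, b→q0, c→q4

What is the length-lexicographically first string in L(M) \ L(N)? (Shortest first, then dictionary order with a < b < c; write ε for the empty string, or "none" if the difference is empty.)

a

The string a is accepted by M but not by N.
No shorter string lies in the difference, and a is the lexicographically first length-1 string in L(M) \ L(N).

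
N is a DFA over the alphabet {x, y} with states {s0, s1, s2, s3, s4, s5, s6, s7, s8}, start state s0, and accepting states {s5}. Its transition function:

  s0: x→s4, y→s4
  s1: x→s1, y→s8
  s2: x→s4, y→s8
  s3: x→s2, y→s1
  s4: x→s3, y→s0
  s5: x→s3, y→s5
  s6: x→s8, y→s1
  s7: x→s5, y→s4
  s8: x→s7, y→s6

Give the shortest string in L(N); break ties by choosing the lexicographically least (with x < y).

xxxyxx

A breadth-first search from s0 reaches an accepting state first via the path s0 → s4 → s3 → s2 → s8 → s7 → s5 on input xxxyxx.
No string of length < 6 is accepted (BFS exhausts all shorter strings without reaching an accepting state), and xxxyxx is the lexicographically least accepting string of length 6.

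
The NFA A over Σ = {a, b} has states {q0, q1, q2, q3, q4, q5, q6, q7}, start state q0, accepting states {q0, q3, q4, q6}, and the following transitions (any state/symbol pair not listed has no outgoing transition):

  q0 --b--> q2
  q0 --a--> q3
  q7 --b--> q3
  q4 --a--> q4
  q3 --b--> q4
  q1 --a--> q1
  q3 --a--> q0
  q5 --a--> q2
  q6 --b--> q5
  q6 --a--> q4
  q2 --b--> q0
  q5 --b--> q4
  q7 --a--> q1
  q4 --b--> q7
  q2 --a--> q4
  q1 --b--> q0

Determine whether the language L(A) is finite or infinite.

infinite

State q0 is reachable from the start and can reach an accepting state, and it lies on the cycle q0 → q2 → q0.
Traversing that cycle any number of times yields accepted strings of unbounded length, so the language is infinite.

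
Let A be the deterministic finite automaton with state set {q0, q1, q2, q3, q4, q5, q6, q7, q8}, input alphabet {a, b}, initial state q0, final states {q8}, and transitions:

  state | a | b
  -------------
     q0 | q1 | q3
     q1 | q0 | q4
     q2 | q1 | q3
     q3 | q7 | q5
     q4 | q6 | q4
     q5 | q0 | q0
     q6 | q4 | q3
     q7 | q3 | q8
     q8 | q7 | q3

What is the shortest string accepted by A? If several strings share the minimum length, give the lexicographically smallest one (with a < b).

A breadth-first search from q0 reaches an accepting state first via the path q0 → q3 → q7 → q8 on input bab.
No string of length < 3 is accepted (BFS exhausts all shorter strings without reaching an accepting state), and bab is the lexicographically least accepting string of length 3.

bab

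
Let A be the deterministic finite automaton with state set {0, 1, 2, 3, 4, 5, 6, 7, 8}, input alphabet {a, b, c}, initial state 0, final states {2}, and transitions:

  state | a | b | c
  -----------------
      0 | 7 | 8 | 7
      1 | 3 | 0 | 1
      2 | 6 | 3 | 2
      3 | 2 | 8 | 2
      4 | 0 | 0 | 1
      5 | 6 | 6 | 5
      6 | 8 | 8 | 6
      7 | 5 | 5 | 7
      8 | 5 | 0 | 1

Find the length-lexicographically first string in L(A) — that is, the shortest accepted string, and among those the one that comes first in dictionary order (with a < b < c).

bcaa

A breadth-first search from 0 reaches an accepting state first via the path 0 → 8 → 1 → 3 → 2 on input bcaa.
No string of length < 4 is accepted (BFS exhausts all shorter strings without reaching an accepting state), and bcaa is the lexicographically least accepting string of length 4.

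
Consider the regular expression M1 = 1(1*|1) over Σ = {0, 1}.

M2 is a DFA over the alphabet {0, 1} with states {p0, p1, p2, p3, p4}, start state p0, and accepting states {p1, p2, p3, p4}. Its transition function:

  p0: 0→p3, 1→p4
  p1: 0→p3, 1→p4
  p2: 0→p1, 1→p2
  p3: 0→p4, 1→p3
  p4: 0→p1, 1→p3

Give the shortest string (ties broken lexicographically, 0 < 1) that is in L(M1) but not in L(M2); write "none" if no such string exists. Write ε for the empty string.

Converting the expression M1 to a DFA (subset construction, then merging equivalent states) gives the minimal DFA with states {r0, r1, r2}, start state r0, accepting states {r2} and transitions r0: 0→r1, 1→r2; r1: 0→r1, 1→r1; r2: 0→r1, 1→r2.
Exploring the product automaton M1 × M2 from the start pair (r0, p0), following both machines on each input symbol, reaches 6 state pairs: (r0, p0), (r1, p3), (r2, p4), (r1, p4), (r1, p1), (r2, p3).
M1 accepts in {r2} and M2 accepts in {p1, p2, p3, p4}. The reachable pairs whose M1-component is accepting are (r2, p4), (r2, p3); in each of them the M2-component is accepting too, so the product for L(M1) \ L(M2) (M1-component accepting, M2-component rejecting) has no reachable accepting pair and the difference is empty.
So every string accepted by M1 is also accepted by M2: L(M1) \ L(M2) = ∅ and there is no such string.

none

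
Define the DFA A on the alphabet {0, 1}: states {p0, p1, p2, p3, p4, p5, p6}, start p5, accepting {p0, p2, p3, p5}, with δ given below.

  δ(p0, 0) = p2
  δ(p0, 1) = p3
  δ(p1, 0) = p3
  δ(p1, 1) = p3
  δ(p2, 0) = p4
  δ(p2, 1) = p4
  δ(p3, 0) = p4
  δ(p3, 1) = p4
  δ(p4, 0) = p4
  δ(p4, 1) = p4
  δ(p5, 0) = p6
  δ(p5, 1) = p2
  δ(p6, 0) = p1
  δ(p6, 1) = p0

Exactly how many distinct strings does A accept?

The useful subgraph on states {p0, p1, p2, p3, p5, p6} is acyclic, so L(A) is finite; the longest accepting path visits 4 useful states, giving maximum string length 3.
Counting accepting paths from p5 by length: 1 of length 0, 1 of length 1, 1 of length 2, 4 of length 3. Total 7.

7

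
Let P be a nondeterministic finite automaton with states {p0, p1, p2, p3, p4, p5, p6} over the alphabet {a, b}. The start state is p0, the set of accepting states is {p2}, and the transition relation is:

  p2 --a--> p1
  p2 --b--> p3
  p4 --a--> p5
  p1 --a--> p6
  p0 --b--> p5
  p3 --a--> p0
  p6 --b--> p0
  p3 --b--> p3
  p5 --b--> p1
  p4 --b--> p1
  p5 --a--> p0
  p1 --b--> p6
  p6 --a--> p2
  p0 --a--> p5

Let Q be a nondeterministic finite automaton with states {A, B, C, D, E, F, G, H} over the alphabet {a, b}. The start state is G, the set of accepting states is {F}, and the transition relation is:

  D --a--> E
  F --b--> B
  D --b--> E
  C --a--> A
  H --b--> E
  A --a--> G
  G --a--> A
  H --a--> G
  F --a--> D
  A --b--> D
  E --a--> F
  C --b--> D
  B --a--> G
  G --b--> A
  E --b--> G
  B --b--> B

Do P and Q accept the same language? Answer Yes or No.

Exploring the product automaton P × Q from the start pair (p0, G), following both machines on each input symbol, reaches 6 state pairs: (p0, G), (p5, A), (p1, D), (p6, E), (p2, F), (p3, B).
P accepts in {p2} and Q accepts in {F}. In every reachable pair the two components are either both accepting — (p2, F) — or both non-accepting, so no string is accepted by exactly one of the machines: L(P) \ L(Q) and L(Q) \ L(P) are both empty.
Hence every string is accepted by P iff it is accepted by Q, and the two languages coincide.

Yes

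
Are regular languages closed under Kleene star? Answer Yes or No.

Yes

If R is a regular expression for L then R* denotes L*; on automata, add a new accepting start state with an ε-move into the old start state and ε-moves from every old accepting state back to it.
So the regular languages are closed under Kleene star.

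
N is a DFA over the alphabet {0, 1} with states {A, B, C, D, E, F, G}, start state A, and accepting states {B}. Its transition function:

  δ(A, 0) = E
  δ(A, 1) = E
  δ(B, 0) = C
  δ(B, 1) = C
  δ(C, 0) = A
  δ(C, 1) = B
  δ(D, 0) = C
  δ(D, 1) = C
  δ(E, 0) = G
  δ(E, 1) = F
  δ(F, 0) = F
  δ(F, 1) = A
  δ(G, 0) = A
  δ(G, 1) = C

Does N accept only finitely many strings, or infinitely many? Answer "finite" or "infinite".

State A is reachable from the start and can reach an accepting state, and it lies on the cycle A → E → F → A.
Traversing that cycle any number of times yields accepted strings of unbounded length, so the language is infinite.

infinite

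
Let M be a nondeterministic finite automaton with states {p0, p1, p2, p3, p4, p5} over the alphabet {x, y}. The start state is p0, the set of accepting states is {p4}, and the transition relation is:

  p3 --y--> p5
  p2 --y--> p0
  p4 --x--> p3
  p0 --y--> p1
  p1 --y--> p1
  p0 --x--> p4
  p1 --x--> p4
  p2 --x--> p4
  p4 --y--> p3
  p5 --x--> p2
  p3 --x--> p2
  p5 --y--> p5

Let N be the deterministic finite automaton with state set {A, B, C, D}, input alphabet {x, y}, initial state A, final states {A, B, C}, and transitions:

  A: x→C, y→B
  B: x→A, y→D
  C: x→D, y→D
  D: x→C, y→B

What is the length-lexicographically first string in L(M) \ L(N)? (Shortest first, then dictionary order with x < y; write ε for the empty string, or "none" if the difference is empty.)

The string xxxx is accepted by M but not by N.
No shorter string lies in the difference, and xxxx is the lexicographically first length-4 string in L(M) \ L(N).

xxxx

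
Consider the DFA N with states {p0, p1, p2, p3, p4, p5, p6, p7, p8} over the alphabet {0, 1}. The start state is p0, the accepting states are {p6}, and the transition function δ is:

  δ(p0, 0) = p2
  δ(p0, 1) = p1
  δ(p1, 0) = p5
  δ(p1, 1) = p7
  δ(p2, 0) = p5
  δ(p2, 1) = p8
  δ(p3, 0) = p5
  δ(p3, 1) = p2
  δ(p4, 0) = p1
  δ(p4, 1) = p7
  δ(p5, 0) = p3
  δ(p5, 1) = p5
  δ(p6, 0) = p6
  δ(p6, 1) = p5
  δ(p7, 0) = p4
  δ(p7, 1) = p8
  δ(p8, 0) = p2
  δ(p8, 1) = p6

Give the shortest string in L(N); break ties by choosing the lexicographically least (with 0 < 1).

A breadth-first search from p0 reaches an accepting state first via the path p0 → p2 → p8 → p6 on input 011.
No string of length < 3 is accepted (BFS exhausts all shorter strings without reaching an accepting state), and 011 is the lexicographically least accepting string of length 3.

011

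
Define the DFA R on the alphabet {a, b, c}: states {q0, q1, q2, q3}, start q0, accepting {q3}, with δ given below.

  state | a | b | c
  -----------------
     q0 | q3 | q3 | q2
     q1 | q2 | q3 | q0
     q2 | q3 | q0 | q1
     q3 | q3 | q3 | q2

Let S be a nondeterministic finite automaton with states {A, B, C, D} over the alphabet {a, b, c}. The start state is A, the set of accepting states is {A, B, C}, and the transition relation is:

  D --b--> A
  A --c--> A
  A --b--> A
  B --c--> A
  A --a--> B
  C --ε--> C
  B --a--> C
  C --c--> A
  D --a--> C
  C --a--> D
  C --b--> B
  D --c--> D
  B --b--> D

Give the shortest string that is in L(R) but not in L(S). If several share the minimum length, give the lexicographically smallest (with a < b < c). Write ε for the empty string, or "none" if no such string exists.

ab

The string ab is accepted by R but not by S.
No shorter string lies in the difference, and ab is the lexicographically first length-2 string in L(R) \ L(S).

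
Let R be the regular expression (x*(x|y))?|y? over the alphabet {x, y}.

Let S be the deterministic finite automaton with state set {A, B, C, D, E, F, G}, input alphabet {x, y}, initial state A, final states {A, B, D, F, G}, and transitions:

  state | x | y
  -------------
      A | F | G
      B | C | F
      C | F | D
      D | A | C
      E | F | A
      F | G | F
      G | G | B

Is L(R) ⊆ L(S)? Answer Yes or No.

Yes

Converting the expression R to a DFA (subset construction, then merging equivalent states) gives the minimal DFA with states {r0, r1, r2}, start state r0, accepting states {r0, r1} and transitions r0: x→r0, y→r1; r1: x→r2, y→r2; r2: x→r2, y→r2.
Exploring the product automaton R × S from the start pair (r0, A), following both machines on each input symbol, reaches 12 state pairs: (r0, A), (r0, F), (r1, G), (r0, G), (r1, F), (r2, G), (r2, B), (r1, B), (r2, F), (r2, C), (r2, D), (r2, A).
R accepts in {r0, r1} and S accepts in {A, B, D, F, G}. The reachable pairs whose R-component is accepting are (r0, A), (r0, F), (r1, G), (r0, G), (r1, F), (r1, B); in each of them the S-component is accepting too, so the product for L(R) \ L(S) (R-component accepting, S-component rejecting) has no reachable accepting pair and the difference is empty.
Hence every string in L(R) is also in L(S).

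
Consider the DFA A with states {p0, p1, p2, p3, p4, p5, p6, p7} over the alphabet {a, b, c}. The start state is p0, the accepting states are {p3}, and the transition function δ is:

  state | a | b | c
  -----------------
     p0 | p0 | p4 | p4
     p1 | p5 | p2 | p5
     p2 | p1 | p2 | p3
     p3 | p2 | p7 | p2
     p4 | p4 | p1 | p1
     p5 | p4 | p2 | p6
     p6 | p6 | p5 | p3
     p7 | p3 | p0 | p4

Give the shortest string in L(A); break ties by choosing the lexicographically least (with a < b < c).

A breadth-first search from p0 reaches an accepting state first via the path p0 → p4 → p1 → p2 → p3 on input bbbc.
No string of length < 4 is accepted (BFS exhausts all shorter strings without reaching an accepting state), and bbbc is the lexicographically least accepting string of length 4.

bbbc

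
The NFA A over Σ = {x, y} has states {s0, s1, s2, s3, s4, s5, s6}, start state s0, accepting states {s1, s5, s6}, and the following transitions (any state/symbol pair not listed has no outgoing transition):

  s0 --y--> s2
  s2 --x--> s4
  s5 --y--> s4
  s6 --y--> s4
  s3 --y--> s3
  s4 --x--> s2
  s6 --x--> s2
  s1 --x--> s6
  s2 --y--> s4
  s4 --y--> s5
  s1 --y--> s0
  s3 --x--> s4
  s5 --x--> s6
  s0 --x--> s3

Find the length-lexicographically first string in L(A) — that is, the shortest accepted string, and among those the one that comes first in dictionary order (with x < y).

xxy

A breadth-first search from s0 reaches an accepting state first via the path s0 → s3 → s4 → s5 on input xxy.
No string of length < 3 is accepted (BFS exhausts all shorter strings without reaching an accepting state), and xxy is the lexicographically least accepting string of length 3.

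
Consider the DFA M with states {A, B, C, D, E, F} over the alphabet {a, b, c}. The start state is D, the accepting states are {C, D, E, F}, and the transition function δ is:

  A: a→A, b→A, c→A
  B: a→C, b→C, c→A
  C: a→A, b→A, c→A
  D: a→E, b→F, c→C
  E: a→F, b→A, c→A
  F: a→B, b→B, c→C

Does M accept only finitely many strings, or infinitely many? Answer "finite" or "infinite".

The useful states (reachable from D and able to reach an accepting state) are {B, C, D, E, F}.
Restricted to these states the transition graph has no cycle, so every accepting path has bounded length and L is finite.

finite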